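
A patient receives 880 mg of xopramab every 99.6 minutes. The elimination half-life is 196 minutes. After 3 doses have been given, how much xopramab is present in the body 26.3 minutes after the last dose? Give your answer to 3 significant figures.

1760 mg

The 3 doses were given 225.5, 125.9, 26.3 minutes ago.
Total = 880·(1/2)^(225.5/196) + 880·(1/2)^(125.9/196) + 880·(1/2)^(26.3/196)
      = 396.41 + 563.79 + 801.84 ≈ 1762 mg.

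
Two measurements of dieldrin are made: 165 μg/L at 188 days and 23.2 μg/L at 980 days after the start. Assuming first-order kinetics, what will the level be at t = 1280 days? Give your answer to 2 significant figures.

11 μg/L

Over Δt = 980 − 188 = 792 days, the level fell by a factor of 165/23.2 ≈ 7.1121.
n = log₂(7.1121) ≈ 2.8303 half-lives, so t½ = 792/2.8303 ≈ 279.83 days.
From t = 980 to t = 1280: 23.2 × (1/2)^((1280−980)/279.83) ≈ 11.035 μg/L.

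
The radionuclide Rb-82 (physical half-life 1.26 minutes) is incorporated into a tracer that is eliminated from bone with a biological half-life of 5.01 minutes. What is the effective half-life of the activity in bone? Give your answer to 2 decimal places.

1.01 minutes

1/t_eff = 1/t_phys + 1/t_biol = 1/1.26 + 1/5.01 = 0.99325 per minute.
t_eff = 1.26 × 5.01 / (1.26 + 5.01) ≈ 1.0068 minutes.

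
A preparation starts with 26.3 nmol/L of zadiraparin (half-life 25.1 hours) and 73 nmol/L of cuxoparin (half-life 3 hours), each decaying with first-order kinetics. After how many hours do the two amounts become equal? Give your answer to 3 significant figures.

Set 26.3·(1/2)^(t/25.1) = 73·(1/2)^(t/3).
Taking log₂: log₂(26.3/73) = t·(1/25.1 − 1/3).
log₂(0.36027) = -1.4728; 1/25.1 − 1/3 = -0.29349.
t = -1.4728 / -0.29349 ≈ 5.0183 hours.

5.02 hours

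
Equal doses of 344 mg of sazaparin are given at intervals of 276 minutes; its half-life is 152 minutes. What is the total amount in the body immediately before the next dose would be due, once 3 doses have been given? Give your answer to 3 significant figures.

133 mg

The 3 doses were given 828, 552, 276 minutes ago.
Total = 344·(1/2)^(828/152) + 344·(1/2)^(552/152) + 344·(1/2)^(276/152)
      = 7.8838 + 27.755 + 97.713 ≈ 133.35 mg.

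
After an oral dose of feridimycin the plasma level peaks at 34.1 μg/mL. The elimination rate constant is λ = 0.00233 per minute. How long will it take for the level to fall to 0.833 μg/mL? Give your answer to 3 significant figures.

1590 minutes

t½ = ln 2 / λ = 0.69315 / 0.00233 ≈ 297.49 minutes.
Fraction remaining = 0.833/34.1 ≈ 0.024428.
n = log₂(34.1/0.833) = ln(40.936)/ln 2 ≈ 5.3553 half-lives.
t = n × t½ = 5.3553 × 297.49 ≈ 1593.1 minutes.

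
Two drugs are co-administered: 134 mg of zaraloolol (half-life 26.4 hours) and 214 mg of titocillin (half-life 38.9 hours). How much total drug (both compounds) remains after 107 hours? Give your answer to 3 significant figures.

zaraloolol: 134 × (1/2)^(107/26.4) = 134 × (1/2)^4.053 ≈ 8.0727 mg.
titocillin: 214 × (1/2)^(107/38.9) = 214 × (1/2)^2.7506 ≈ 31.797 mg.
Total = 8.0727 + 31.797 ≈ 39.87 mg.

39.9 mg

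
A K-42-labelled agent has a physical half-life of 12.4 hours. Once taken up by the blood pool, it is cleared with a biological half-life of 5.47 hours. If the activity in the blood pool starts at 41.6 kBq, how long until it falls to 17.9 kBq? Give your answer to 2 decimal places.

1/t_eff = 1/t_phys + 1/t_biol = 1/12.4 + 1/5.47 = 0.26346 per hour.
t_eff = 12.4 × 5.47 / (12.4 + 5.47) ≈ 3.7956 hours.
n = log₂(41.6/17.9) ≈ 1.2166; t = 1.2166 × 3.7956 ≈ 4.6179 hours.

4.62 hours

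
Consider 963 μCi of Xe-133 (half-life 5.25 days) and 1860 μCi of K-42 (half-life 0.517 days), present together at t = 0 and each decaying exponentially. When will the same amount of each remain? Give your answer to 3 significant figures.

Set 963·(1/2)^(t/5.25) = 1860·(1/2)^(t/0.517).
Taking log₂: log₂(963/1860) = t·(1/5.25 − 1/0.517).
log₂(0.51774) = -0.94969; 1/5.25 − 1/0.517 = -1.7438.
t = -0.94969 / -1.7438 ≈ 0.54462 days.

0.545 days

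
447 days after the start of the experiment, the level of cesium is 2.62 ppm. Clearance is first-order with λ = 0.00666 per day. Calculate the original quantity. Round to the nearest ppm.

t½ = ln 2 / λ = 0.69315 / 0.00666 ≈ 104.08 days.
Number of half-lives elapsed: n = 447/104.08 ≈ 4.2949.
A₀ = A × 2^n = 2.62 × 2^4.2949 = 2.62 × 19.629 ≈ 51.429 ppm.

51 ppm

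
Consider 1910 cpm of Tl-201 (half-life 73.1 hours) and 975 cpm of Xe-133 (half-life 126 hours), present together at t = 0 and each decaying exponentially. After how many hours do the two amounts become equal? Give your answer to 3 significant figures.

Set 1910·(1/2)^(t/73.1) = 975·(1/2)^(t/126).
Taking log₂: log₂(1910/975) = t·(1/73.1 − 1/126).
log₂(1.959) = 0.9701; 1/73.1 − 1/126 = 0.0057434.
t = 0.9701 / 0.0057434 ≈ 168.91 hours.

169 hours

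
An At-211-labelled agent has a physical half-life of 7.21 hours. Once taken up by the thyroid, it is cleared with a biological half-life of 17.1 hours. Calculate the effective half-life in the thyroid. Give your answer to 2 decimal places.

1/t_eff = 1/t_phys + 1/t_biol = 1/7.21 + 1/17.1 = 0.19718 per hour.
t_eff = 7.21 × 17.1 / (7.21 + 17.1) ≈ 5.0716 hours.

5.07 hours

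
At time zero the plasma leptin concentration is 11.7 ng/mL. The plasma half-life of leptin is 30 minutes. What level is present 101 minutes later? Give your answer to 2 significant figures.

1.1 ng/mL

Number of half-lives: n = 101/30 ≈ 3.3667.
Remaining = 11.7 × (1/2)^3.3667 = 11.7 × 0.096947 ≈ 1.1343 ng/mL.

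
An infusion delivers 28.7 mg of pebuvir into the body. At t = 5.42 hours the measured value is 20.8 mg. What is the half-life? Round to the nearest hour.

12 hours

A/A₀ = 20.8/28.7 ≈ 0.72474.
n = log₂(1.3798) ≈ 0.46447 half-lives elapsed in 5.42 hours.
t½ = 5.42/0.46447 ≈ 11.669 hours.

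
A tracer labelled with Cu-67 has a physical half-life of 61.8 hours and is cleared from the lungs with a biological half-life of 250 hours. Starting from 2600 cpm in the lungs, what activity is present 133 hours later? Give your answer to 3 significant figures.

405 cpm

1/t_eff = 1/t_phys + 1/t_biol = 1/61.8 + 1/250 = 0.020181 per hour.
t_eff = 61.8 × 250 / (61.8 + 250) ≈ 49.551 hours.
Remaining = 2600 × (1/2)^(133/49.551) = 2600 × (1/2)^2.6841 ≈ 404.56 cpm.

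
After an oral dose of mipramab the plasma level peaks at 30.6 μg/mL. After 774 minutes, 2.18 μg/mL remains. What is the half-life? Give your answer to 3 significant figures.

203 minutes

A/A₀ = 2.18/30.6 ≈ 0.071242.
n = log₂(14.037) ≈ 3.8111 half-lives elapsed in 774 minutes.
t½ = 774/3.8111 ≈ 203.09 minutes.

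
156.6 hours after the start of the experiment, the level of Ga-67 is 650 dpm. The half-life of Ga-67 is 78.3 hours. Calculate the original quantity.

2600 dpm

Number of half-lives elapsed: n = 156.6/78.3 ≈ 2.
A₀ = A × 2^n = 650 × 2^2 = 650 × 4 ≈ 2600 dpm.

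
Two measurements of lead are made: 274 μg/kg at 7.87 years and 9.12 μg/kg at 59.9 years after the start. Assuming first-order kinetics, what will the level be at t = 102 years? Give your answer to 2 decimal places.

0.58 μg/kg

Over Δt = 59.9 − 7.87 = 52.03 years, the level fell by a factor of 274/9.12 ≈ 30.044.
n = log₂(30.044) ≈ 4.909 half-lives, so t½ = 52.03/4.909 ≈ 10.599 years.
From t = 59.9 to t = 102: 9.12 × (1/2)^((102−59.9)/10.599) ≈ 0.58113 μg/kg.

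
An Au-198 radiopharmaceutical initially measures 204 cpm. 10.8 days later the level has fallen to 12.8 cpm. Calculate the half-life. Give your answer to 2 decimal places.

2.70 days

A/A₀ = 12.8/204 ≈ 0.062745.
n = log₂(15.938) ≈ 3.9944 half-lives elapsed in 10.8 days.
t½ = 10.8/3.9944 ≈ 2.7038 days.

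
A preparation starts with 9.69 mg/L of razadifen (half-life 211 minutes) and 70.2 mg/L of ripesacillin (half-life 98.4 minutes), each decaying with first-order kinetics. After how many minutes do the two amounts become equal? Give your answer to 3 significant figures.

Set 9.69·(1/2)^(t/211) = 70.2·(1/2)^(t/98.4).
Taking log₂: log₂(9.69/70.2) = t·(1/211 − 1/98.4).
log₂(0.13803) = -2.8569; 1/211 − 1/98.4 = -0.0054233.
t = -2.8569 / -0.0054233 ≈ 526.79 minutes.

527 minutes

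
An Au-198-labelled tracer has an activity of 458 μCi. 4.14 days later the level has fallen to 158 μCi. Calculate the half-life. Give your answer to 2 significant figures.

A/A₀ = 158/458 ≈ 0.34498.
n = log₂(2.8987) ≈ 1.5354 half-lives elapsed in 4.14 days.
t½ = 4.14/1.5354 ≈ 2.6963 days.

2.7 days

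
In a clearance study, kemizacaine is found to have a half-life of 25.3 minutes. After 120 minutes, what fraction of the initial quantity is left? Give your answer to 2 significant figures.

n = 120/25.3 ≈ 4.7431 half-lives.
Fraction remaining = (1/2)^4.7431 ≈ 0.037341.

0.037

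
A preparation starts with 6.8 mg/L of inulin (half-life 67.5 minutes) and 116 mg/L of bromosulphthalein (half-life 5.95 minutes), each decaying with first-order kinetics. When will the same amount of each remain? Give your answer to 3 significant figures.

Set 6.8·(1/2)^(t/67.5) = 116·(1/2)^(t/5.95).
Taking log₂: log₂(6.8/116) = t·(1/67.5 − 1/5.95).
log₂(0.058621) = -4.0924; 1/67.5 − 1/5.95 = -0.15325.
t = -4.0924 / -0.15325 ≈ 26.704 minutes.

26.7 minutes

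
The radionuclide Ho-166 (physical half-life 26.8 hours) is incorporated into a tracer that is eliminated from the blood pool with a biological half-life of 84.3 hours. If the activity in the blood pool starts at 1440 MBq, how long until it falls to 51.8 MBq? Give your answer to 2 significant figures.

1/t_eff = 1/t_phys + 1/t_biol = 1/26.8 + 1/84.3 = 0.049176 per hour.
t_eff = 26.8 × 84.3 / (26.8 + 84.3) ≈ 20.335 hours.
n = log₂(1440/51.8) ≈ 4.797; t = 4.797 × 20.335 ≈ 97.547 hours.

98 hours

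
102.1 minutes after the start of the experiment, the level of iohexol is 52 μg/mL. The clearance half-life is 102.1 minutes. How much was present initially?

Number of half-lives elapsed: n = 102.1/102.1 ≈ 1.
A₀ = A × 2^n = 52 × 2^1 = 52 × 2 ≈ 104 μg/mL.

104 μg/mL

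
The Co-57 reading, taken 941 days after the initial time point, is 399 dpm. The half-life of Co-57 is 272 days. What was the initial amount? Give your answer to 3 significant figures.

Number of half-lives elapsed: n = 941/272 ≈ 3.4596.
A₀ = A × 2^n = 399 × 2^3.4596 = 399 × 11.001 ≈ 4389.4 dpm.

4390 dpm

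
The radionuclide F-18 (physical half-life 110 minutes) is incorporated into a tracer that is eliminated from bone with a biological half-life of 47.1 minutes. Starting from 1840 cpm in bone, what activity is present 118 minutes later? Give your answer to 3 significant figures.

154 cpm

1/t_eff = 1/t_phys + 1/t_biol = 1/110 + 1/47.1 = 0.030322 per minute.
t_eff = 110 × 47.1 / (110 + 47.1) ≈ 32.979 minutes.
Remaining = 1840 × (1/2)^(118/32.979) = 1840 × (1/2)^3.578 ≈ 154.07 cpm.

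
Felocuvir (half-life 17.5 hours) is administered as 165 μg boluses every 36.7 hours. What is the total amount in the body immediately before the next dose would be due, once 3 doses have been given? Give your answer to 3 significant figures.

49.7 μg

The 3 doses were given 110.1, 73.4, 36.7 hours ago.
Total = 165·(1/2)^(110.1/17.5) + 165·(1/2)^(73.4/17.5) + 165·(1/2)^(36.7/17.5)
      = 2.1066 + 9.0132 + 38.564 ≈ 49.684 μg.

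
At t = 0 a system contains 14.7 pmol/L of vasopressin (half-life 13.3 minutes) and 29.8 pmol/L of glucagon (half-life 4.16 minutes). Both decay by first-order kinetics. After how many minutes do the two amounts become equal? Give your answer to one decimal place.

Set 14.7·(1/2)^(t/13.3) = 29.8·(1/2)^(t/4.16).
Taking log₂: log₂(14.7/29.8) = t·(1/13.3 − 1/4.16).
log₂(0.49329) = -1.0195; 1/13.3 − 1/4.16 = -0.1652.
t = -1.0195 / -0.1652 ≈ 6.1714 minutes.

6.2 minutes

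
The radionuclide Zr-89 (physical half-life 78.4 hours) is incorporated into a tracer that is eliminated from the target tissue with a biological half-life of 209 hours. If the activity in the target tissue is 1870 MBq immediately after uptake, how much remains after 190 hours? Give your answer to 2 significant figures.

1/t_eff = 1/t_phys + 1/t_biol = 1/78.4 + 1/209 = 0.01754 per hour.
t_eff = 78.4 × 209 / (78.4 + 209) ≈ 57.013 hours.
Remaining = 1870 × (1/2)^(190/57.013) = 1870 × (1/2)^3.3326 ≈ 185.63 MBq.

190 MBq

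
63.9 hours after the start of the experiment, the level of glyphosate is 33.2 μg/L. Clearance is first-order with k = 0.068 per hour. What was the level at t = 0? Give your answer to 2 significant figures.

t½ = ln 2 / k = 0.69315 / 0.068 ≈ 10.193 hours.
Number of half-lives elapsed: n = 63.9/10.193 ≈ 6.2688.
A₀ = A × 2^n = 33.2 × 2^6.2688 = 33.2 × 77.107 ≈ 2560 μg/L.

2600 μg/L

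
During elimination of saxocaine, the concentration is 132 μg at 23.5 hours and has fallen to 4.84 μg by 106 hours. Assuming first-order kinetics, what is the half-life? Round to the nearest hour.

Over Δt = 106 − 23.5 = 82.5 hours, the level fell by a factor of 132/4.84 ≈ 27.273.
n = log₂(27.273) ≈ 4.7694 half-lives, so t½ = 82.5/4.7694 ≈ 17.298 hours.

17 hours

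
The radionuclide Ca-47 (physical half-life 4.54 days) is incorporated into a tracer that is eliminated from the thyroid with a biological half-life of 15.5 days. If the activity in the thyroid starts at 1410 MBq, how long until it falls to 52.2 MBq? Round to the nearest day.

1/t_eff = 1/t_phys + 1/t_biol = 1/4.54 + 1/15.5 = 0.28478 per day.
t_eff = 4.54 × 15.5 / (4.54 + 15.5) ≈ 3.5115 days.
n = log₂(1410/52.2) ≈ 4.7555; t = 4.7555 × 3.5115 ≈ 16.699 days.

17 days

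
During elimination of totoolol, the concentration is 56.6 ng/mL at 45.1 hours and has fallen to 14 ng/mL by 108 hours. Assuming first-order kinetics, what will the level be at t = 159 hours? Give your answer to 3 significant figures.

Over Δt = 108 − 45.1 = 62.9 hours, the level fell by a factor of 56.6/14 ≈ 4.0429.
n = log₂(4.0429) ≈ 2.0154 half-lives, so t½ = 62.9/2.0154 ≈ 31.21 hours.
From t = 108 to t = 159: 14 × (1/2)^((159−108)/31.21) ≈ 4.5104 ng/mL.

4.51 ng/mL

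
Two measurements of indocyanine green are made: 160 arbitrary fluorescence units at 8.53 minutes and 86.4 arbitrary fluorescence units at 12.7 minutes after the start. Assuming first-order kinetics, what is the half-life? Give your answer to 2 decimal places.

Over Δt = 12.7 − 8.53 = 4.17 minutes, the level fell by a factor of 160/86.4 ≈ 1.8519.
n = log₂(1.8519) ≈ 0.88897 half-lives, so t½ = 4.17/0.88897 ≈ 4.6908 minutes.

4.69 minutes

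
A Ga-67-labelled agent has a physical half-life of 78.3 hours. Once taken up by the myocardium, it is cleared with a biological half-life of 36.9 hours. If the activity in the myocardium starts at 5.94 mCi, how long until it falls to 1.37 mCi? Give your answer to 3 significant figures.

53.1 hours

1/t_eff = 1/t_phys + 1/t_biol = 1/78.3 + 1/36.9 = 0.039872 per hour.
t_eff = 78.3 × 36.9 / (78.3 + 36.9) ≈ 25.08 hours.
n = log₂(5.94/1.37) ≈ 2.1163; t = 2.1163 × 25.08 ≈ 53.077 hours.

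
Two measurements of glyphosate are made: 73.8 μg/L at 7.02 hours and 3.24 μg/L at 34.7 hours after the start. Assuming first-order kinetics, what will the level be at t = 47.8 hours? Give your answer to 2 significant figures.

0.74 μg/L

Over Δt = 34.7 − 7.02 = 27.68 hours, the level fell by a factor of 73.8/3.24 ≈ 22.778.
n = log₂(22.778) ≈ 4.5096 half-lives, so t½ = 27.68/4.5096 ≈ 6.1381 hours.
From t = 34.7 to t = 47.8: 3.24 × (1/2)^((47.8−34.7)/6.1381) ≈ 0.73804 μg/L.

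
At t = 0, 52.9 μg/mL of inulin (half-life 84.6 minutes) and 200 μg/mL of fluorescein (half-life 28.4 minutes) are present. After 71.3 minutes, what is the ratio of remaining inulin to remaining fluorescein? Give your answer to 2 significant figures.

inulin: 52.9 × (1/2)^(71.3/84.6) = 52.9 × (1/2)^0.84279 ≈ 29.495 μg/mL.
fluorescein: 200 × (1/2)^(71.3/28.4) = 200 × (1/2)^2.5106 ≈ 35.097 μg/mL.
Ratio ≈ 29.495 / 35.097 ≈ 0.84038.

0.84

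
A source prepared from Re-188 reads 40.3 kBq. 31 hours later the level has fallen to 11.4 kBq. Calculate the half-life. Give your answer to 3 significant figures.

A/A₀ = 11.4/40.3 ≈ 0.28288.
n = log₂(3.5351) ≈ 1.8217 half-lives elapsed in 31 hours.
t½ = 31/1.8217 ≈ 17.017 hours.

17.0 hours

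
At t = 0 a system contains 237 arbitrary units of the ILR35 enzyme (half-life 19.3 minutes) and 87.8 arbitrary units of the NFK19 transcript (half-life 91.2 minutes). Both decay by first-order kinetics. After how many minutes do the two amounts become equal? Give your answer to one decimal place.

Set 237·(1/2)^(t/19.3) = 87.8·(1/2)^(t/91.2).
Taking log₂: log₂(237/87.8) = t·(1/19.3 − 1/91.2).
log₂(2.6993) = 1.4326; 1/19.3 − 1/91.2 = 0.040849.
t = 1.4326 / 0.040849 ≈ 35.071 minutes.

35.1 minutes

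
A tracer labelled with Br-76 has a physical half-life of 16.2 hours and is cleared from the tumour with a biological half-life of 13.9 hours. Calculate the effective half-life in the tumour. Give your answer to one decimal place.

1/t_eff = 1/t_phys + 1/t_biol = 1/16.2 + 1/13.9 = 0.13367 per hour.
t_eff = 16.2 × 13.9 / (16.2 + 13.9) ≈ 7.4811 hours.

7.5 hours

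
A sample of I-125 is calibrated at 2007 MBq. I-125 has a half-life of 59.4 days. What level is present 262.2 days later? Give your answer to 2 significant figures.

Number of half-lives: n = 262.2/59.4 ≈ 4.4141.
Remaining = 2007 × (1/2)^4.4141 = 2007 × 0.046904 ≈ 94.137 MBq.

94 MBq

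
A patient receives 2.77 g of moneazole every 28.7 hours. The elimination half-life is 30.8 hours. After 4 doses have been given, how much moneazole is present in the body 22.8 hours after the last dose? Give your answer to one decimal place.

3.2 g

The 4 doses were given 108.9, 80.2, 51.5, 22.8 hours ago.
Total = 2.77·(1/2)^(108.9/30.8) + 2.77·(1/2)^(80.2/30.8) + 2.77·(1/2)^(51.5/30.8) + 2.77·(1/2)^(22.8/30.8)
      = 0.23885 + 0.45565 + 0.86923 + 1.6582 ≈ 3.2219 g.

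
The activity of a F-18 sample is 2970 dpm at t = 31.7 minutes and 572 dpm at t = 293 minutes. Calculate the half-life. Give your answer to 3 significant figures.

110 minutes

Over Δt = 293 − 31.7 = 261.3 minutes, the level fell by a factor of 2970/572 ≈ 5.1923.
n = log₂(5.1923) ≈ 2.3764 half-lives, so t½ = 261.3/2.3764 ≈ 109.96 minutes.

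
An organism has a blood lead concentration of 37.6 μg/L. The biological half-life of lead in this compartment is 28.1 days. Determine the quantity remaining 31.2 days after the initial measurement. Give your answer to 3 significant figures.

Number of half-lives: n = 31.2/28.1 ≈ 1.1103.
Remaining = 37.6 × (1/2)^1.1103 = 37.6 × 0.46319 ≈ 17.416 μg/L.

17.4 μg/L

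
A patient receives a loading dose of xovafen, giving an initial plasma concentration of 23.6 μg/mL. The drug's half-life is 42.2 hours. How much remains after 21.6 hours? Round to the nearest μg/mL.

Number of half-lives: n = 21.6/42.2 ≈ 0.51185.
Remaining = 23.6 × (1/2)^0.51185 = 23.6 × 0.70132 ≈ 16.551 μg/mL.

17 μg/mL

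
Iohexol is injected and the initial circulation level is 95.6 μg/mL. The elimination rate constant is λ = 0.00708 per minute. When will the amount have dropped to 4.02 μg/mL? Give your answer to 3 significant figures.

t½ = ln 2 / λ = 0.69315 / 0.00708 ≈ 97.902 minutes.
Fraction remaining = 4.02/95.6 ≈ 0.04205.
n = log₂(95.6/4.02) = ln(23.781)/ln 2 ≈ 4.5717 half-lives.
t = n × t½ = 4.5717 × 97.902 ≈ 447.58 minutes.

448 minutes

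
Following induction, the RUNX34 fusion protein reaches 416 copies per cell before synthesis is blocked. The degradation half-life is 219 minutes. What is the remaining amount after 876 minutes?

26 copies per cell

Elapsed time is 4 half-lives (876/219).
Each half-life halves the amount: 416 × (1/2)^4 = 416/16 = 26 copies per cell.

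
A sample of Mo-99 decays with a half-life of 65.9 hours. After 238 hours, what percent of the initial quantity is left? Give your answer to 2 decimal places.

n = 238/65.9 ≈ 3.6115 half-lives.
Fraction remaining = (1/2)^3.6115 ≈ 0.081813, i.e. 8.1813%.

8.18%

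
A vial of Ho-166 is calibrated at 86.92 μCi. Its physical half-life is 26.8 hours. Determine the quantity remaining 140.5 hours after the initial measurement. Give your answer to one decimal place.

2.3 μCi

Number of half-lives: n = 140.5/26.8 ≈ 5.2425.
Remaining = 86.92 × (1/2)^5.2425 = 86.92 × 0.026414 ≈ 2.2959 μCi.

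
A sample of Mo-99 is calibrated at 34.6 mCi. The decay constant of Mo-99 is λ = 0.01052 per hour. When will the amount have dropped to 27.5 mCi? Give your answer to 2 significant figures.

22 hours

t½ = ln 2 / λ = 0.69315 / 0.01052 ≈ 65.889 hours.
Fraction remaining = 27.5/34.6 ≈ 0.7948.
n = log₂(34.6/27.5) = ln(1.2582)/ln 2 ≈ 0.33134 half-lives.
t = n × t½ = 0.33134 × 65.889 ≈ 21.832 hours.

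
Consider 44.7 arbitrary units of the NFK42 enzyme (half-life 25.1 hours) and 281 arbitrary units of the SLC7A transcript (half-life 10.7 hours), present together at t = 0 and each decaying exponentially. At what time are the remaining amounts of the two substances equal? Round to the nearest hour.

Set 44.7·(1/2)^(t/25.1) = 281·(1/2)^(t/10.7).
Taking log₂: log₂(44.7/281) = t·(1/25.1 − 1/10.7).
log₂(0.15907) = -2.6522; 1/25.1 − 1/10.7 = -0.053617.
t = -2.6522 / -0.053617 ≈ 49.466 hours.

49 hours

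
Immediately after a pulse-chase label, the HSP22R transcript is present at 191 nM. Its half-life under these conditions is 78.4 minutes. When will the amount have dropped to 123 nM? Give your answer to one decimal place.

49.8 minutes

Fraction remaining = 123/191 ≈ 0.64398.
n = log₂(191/123) = ln(1.5528)/ln 2 ≈ 0.63491 half-lives.
t = n × t½ = 0.63491 × 78.4 ≈ 49.777 minutes.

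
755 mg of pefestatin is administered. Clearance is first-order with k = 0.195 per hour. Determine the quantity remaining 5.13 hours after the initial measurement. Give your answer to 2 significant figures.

t½ = ln 2 / k = 0.69315 / 0.195 ≈ 3.5546 hours.
Number of half-lives: n = 5.13/3.5546 ≈ 1.4432.
Remaining = 755 × (1/2)^1.4432 = 755 × 0.36775 ≈ 277.65 mg.

280 mg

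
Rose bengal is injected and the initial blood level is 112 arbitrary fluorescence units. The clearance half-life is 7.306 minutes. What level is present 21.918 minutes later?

Elapsed time is 3 half-lives (21.918/7.306).
Each half-life halves the amount: 112 × (1/2)^3 = 112/8 = 14 arbitrary fluorescence units.

14 arbitrary fluorescence units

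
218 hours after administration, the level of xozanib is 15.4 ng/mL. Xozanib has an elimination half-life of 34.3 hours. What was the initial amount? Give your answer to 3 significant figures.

1260 ng/mL

Number of half-lives elapsed: n = 218/34.3 ≈ 6.3557.
A₀ = A × 2^n = 15.4 × 2^6.3557 = 15.4 × 81.894 ≈ 1261.2 ng/mL.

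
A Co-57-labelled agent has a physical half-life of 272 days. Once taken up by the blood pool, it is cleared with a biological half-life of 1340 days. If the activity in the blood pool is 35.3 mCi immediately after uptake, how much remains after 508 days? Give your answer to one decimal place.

1/t_eff = 1/t_phys + 1/t_biol = 1/272 + 1/1340 = 0.0044227 per day.
t_eff = 272 × 1340 / (272 + 1340) ≈ 226.1 days.
Remaining = 35.3 × (1/2)^(508/226.1) = 35.3 × (1/2)^2.2468 ≈ 7.4376 mCi.

7.4 mCi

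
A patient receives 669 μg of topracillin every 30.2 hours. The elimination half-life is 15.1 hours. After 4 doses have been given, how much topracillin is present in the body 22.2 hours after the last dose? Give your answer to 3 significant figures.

The 4 doses were given 112.8, 82.6, 52.4, 22.2 hours ago.
Total = 669·(1/2)^(112.8/15.1) + 669·(1/2)^(82.6/15.1) + 669·(1/2)^(52.4/15.1) + 669·(1/2)^(22.2/15.1)
      = 3.7729 + 15.091 + 60.366 + 241.46 ≈ 320.69 μg.

321 μg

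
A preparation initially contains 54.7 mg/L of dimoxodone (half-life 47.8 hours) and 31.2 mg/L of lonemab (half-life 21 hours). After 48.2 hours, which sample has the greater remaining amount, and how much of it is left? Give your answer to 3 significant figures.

dimoxodone, 27.2 mg/L

dimoxodone: 54.7 × (1/2)^1.0084 ≈ 27.192 mg/L.
lonemab: 31.2 × (1/2)^2.2952 ≈ 6.3565 mg/L.
Dimoxodone has more remaining, at ≈ 27.192 mg/L.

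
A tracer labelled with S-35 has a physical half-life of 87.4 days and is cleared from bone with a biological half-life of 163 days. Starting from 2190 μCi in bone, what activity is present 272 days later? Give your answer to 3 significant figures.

79.7 μCi

1/t_eff = 1/t_phys + 1/t_biol = 1/87.4 + 1/163 = 0.017577 per day.
t_eff = 87.4 × 163 / (87.4 + 163) ≈ 56.894 days.
Remaining = 2190 × (1/2)^(272/56.894) = 2190 × (1/2)^4.7808 ≈ 79.665 μCi.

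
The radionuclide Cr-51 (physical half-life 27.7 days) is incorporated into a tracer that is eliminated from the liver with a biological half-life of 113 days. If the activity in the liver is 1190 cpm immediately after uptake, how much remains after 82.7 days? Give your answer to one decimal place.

90.5 cpm

1/t_eff = 1/t_phys + 1/t_biol = 1/27.7 + 1/113 = 0.044951 per day.
t_eff = 27.7 × 113 / (27.7 + 113) ≈ 22.247 days.
Remaining = 1190 × (1/2)^(82.7/22.247) = 1190 × (1/2)^3.7174 ≈ 90.468 cpm.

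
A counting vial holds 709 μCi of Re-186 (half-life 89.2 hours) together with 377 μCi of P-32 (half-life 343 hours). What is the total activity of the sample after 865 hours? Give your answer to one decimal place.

Re-186: 709 × (1/2)^(865/89.2) = 709 × (1/2)^9.6973 ≈ 0.85401 μCi.
P-32: 377 × (1/2)^(865/343) = 377 × (1/2)^2.5219 ≈ 65.642 μCi.
Total = 0.85401 + 65.642 ≈ 66.496 μCi.

66.5 μCi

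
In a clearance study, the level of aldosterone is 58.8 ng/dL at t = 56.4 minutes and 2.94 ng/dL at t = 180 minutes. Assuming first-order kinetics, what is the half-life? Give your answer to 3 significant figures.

28.6 minutes

Over Δt = 180 − 56.4 = 123.6 minutes, the level fell by a factor of 58.8/2.94 ≈ 20.
n = log₂(20) ≈ 4.3219 half-lives, so t½ = 123.6/4.3219 ≈ 28.598 minutes.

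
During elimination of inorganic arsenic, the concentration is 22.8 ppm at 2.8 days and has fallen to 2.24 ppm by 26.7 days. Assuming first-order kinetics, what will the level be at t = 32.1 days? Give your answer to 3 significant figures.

1.33 ppm

Over Δt = 26.7 − 2.8 = 23.9 days, the level fell by a factor of 22.8/2.24 ≈ 10.179.
n = log₂(10.179) ≈ 3.3475 half-lives, so t½ = 23.9/3.3475 ≈ 7.1397 days.
From t = 26.7 to t = 32.1: 2.24 × (1/2)^((32.1−26.7)/7.1397) ≈ 1.3261 ppm.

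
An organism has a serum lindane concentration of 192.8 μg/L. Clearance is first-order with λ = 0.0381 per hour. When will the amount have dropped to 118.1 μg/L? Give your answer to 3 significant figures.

12.9 hours

t½ = ln 2 / λ = 0.69315 / 0.0381 ≈ 18.193 hours.
Fraction remaining = 118.1/192.8 ≈ 0.61255.
n = log₂(192.8/118.1) = ln(1.6325)/ln 2 ≈ 0.7071 half-lives.
t = n × t½ = 0.7071 × 18.193 ≈ 12.864 hours.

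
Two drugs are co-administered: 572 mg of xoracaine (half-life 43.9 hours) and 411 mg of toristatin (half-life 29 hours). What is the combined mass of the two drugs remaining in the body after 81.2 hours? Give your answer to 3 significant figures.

xoracaine: 572 × (1/2)^(81.2/43.9) = 572 × (1/2)^1.8497 ≈ 158.71 mg.
toristatin: 411 × (1/2)^(81.2/29) = 411 × (1/2)^2.8 ≈ 59.014 mg.
Total = 158.71 + 59.014 ≈ 217.72 mg.

218 mg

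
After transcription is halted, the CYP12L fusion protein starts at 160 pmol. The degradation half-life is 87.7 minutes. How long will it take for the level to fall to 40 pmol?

40/160 = 1/4, so 2 half-lives have elapsed.
t = 2 × 87.7 = 175.4 minutes.

175.4 minutes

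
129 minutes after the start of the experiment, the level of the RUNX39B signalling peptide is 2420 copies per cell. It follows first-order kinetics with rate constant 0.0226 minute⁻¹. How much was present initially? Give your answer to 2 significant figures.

45000 copies per cell

t½ = ln 2 / λ = 0.69315 / 0.0226 ≈ 30.67 minutes.
Number of half-lives elapsed: n = 129/30.67 ≈ 4.206.
A₀ = A × 2^n = 2420 × 2^4.206 = 2420 × 18.456 ≈ 44664 copies per cell.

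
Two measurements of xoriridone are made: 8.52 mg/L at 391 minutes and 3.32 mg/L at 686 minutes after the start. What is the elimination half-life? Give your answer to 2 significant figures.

Over Δt = 686 − 391 = 295 minutes, the level fell by a factor of 8.52/3.32 ≈ 2.5663.
n = log₂(2.5663) ≈ 1.3597 half-lives, so t½ = 295/1.3597 ≈ 216.96 minutes.

220 minutes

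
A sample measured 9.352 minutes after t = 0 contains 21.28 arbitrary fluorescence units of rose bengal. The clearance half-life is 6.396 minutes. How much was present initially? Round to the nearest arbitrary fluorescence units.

Number of half-lives elapsed: n = 9.352/6.396 ≈ 1.4622.
A₀ = A × 2^n = 21.28 × 2^1.4622 = 21.28 × 2.7552 ≈ 58.631 arbitrary fluorescence units.

59 arbitrary fluorescence units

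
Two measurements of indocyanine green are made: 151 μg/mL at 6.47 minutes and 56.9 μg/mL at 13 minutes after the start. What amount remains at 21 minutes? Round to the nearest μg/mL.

17 μg/mL

Over Δt = 13 − 6.47 = 6.53 minutes, the level fell by a factor of 151/56.9 ≈ 2.6538.
n = log₂(2.6538) ≈ 1.408 half-lives, so t½ = 6.53/1.408 ≈ 4.6376 minutes.
From t = 13 to t = 21: 56.9 × (1/2)^((21−13)/4.6376) ≈ 17.212 μg/mL.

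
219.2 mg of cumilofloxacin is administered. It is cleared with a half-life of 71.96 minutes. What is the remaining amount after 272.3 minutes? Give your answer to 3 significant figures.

15.9 mg

Number of half-lives: n = 272.3/71.96 ≈ 3.784.
Remaining = 219.2 × (1/2)^3.784 = 219.2 × 0.072592 ≈ 15.912 mg.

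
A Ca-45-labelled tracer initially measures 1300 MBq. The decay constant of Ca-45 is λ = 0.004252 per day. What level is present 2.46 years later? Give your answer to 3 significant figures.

t½ = ln 2 / λ = 0.69315 / 0.004252 ≈ 163.02 days.
Convert the elapsed time: 2.46 years = 897.9 days.
Number of half-lives: n = 897.9/163.02 ≈ 5.508.
Remaining = 1300 × (1/2)^5.508 = 1300 × 0.021975 ≈ 28.567 MBq.

28.6 MBq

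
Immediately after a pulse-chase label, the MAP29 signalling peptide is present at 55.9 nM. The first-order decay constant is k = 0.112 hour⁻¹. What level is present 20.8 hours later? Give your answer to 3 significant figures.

5.44 nM

t½ = ln 2 / k = 0.69315 / 0.112 ≈ 6.1888 hours.
Number of half-lives: n = 20.8/6.1888 ≈ 3.3609.
Remaining = 55.9 × (1/2)^3.3609 = 55.9 × 0.097335 ≈ 5.441 nM.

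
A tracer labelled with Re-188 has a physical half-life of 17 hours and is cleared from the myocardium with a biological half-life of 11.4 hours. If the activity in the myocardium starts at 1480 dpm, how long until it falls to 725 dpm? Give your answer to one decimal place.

1/t_eff = 1/t_phys + 1/t_biol = 1/17 + 1/11.4 = 0.14654 per hour.
t_eff = 17 × 11.4 / (17 + 11.4) ≈ 6.8239 hours.
n = log₂(1480/725) ≈ 1.0295; t = 1.0295 × 6.8239 ≈ 7.0256 hours.

7.0 hours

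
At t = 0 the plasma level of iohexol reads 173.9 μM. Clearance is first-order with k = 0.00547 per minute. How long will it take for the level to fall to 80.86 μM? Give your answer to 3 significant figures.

t½ = ln 2 / k = 0.69315 / 0.00547 ≈ 126.72 minutes.
Fraction remaining = 80.86/173.9 ≈ 0.46498.
n = log₂(173.9/80.86) = ln(2.1506)/ln 2 ≈ 1.1048 half-lives.
t = n × t½ = 1.1048 × 126.72 ≈ 139.99 minutes.

140 minutes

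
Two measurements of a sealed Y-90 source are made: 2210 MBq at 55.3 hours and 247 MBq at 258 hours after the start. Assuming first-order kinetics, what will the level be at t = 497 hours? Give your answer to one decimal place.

18.6 MBq

Over Δt = 258 − 55.3 = 202.7 hours, the level fell by a factor of 2210/247 ≈ 8.9474.
n = log₂(8.9474) ≈ 3.1615 half-lives, so t½ = 202.7/3.1615 ≈ 64.116 hours.
From t = 258 to t = 497: 247 × (1/2)^((497−258)/64.116) ≈ 18.645 MBq.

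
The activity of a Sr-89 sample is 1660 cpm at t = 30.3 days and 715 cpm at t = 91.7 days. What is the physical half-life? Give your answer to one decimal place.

Over Δt = 91.7 − 30.3 = 61.4 days, the level fell by a factor of 1660/715 ≈ 2.3217.
n = log₂(2.3217) ≈ 1.2152 half-lives, so t½ = 61.4/1.2152 ≈ 50.528 days.

50.5 days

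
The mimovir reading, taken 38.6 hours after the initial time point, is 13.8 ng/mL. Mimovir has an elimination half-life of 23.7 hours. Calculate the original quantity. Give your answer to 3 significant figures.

Number of half-lives elapsed: n = 38.6/23.7 ≈ 1.6287.
A₀ = A × 2^n = 13.8 × 2^1.6287 = 13.8 × 3.0923 ≈ 42.674 ng/mL.

42.7 ng/mL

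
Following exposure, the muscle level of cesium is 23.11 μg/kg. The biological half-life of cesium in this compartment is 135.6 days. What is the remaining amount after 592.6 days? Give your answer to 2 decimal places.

1.12 μg/kg

Number of half-lives: n = 592.6/135.6 ≈ 4.3702.
Remaining = 23.11 × (1/2)^4.3702 = 23.11 × 0.048354 ≈ 1.1175 μg/kg.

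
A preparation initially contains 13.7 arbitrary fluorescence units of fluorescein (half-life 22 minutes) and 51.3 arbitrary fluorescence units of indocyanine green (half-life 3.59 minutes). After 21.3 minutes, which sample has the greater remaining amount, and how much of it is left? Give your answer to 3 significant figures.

fluorescein, 7.00 arbitrary fluorescence units

fluorescein: 13.7 × (1/2)^0.96818 ≈ 7.0028 arbitrary fluorescence units.
indocyanine green: 51.3 × (1/2)^5.9331 ≈ 0.83958 arbitrary fluorescence units.
Fluorescein has more remaining, at ≈ 7.0028 arbitrary fluorescence units.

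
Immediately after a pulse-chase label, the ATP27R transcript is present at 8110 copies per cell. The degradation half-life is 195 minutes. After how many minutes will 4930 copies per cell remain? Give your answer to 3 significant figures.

140 minutes

Fraction remaining = 4930/8110 ≈ 0.60789.
n = log₂(8110/4930) = ln(1.645)/ln 2 ≈ 0.71811 half-lives.
t = n × t½ = 0.71811 × 195 ≈ 140.03 minutes.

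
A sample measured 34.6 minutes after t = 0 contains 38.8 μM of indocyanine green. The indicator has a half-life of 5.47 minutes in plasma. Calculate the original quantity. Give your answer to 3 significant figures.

Number of half-lives elapsed: n = 34.6/5.47 ≈ 6.3254.
A₀ = A × 2^n = 38.8 × 2^6.3254 = 38.8 × 80.193 ≈ 3111.5 μM.

3110 μM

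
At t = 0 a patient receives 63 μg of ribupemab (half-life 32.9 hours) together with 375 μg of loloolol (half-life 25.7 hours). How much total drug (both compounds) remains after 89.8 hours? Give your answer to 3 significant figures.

42.8 μg

ribupemab: 63 × (1/2)^(89.8/32.9) = 63 × (1/2)^2.7295 ≈ 9.4991 μg.
loloolol: 375 × (1/2)^(89.8/25.7) = 375 × (1/2)^3.4942 ≈ 33.28 μg.
Total = 9.4991 + 33.28 ≈ 42.779 μg.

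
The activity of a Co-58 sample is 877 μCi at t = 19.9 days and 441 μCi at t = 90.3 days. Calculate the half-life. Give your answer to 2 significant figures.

71 days

Over Δt = 90.3 − 19.9 = 70.4 days, the level fell by a factor of 877/441 ≈ 1.9887.
n = log₂(1.9887) ≈ 0.9918 half-lives, so t½ = 70.4/0.9918 ≈ 70.982 days.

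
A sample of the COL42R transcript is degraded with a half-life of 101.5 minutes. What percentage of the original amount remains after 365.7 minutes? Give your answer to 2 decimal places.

8.23%

n = 365.7/101.5 ≈ 3.603 half-lives.
Fraction remaining = (1/2)^3.603 ≈ 0.0823, i.e. 8.23%.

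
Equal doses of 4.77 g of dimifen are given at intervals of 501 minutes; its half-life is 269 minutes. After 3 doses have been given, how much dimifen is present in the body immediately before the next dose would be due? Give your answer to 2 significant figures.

1.8 g

The 3 doses were given 1503, 1002, 501 minutes ago.
Total = 4.77·(1/2)^(1503/269) + 4.77·(1/2)^(1002/269) + 4.77·(1/2)^(501/269)
      = 0.09921 + 0.36075 + 1.3118 ≈ 1.7718 g.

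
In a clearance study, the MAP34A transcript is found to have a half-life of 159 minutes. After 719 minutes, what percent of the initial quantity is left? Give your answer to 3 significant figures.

4.35%

n = 719/159 ≈ 4.522 half-lives.
Fraction remaining = (1/2)^4.522 ≈ 0.043525, i.e. 4.3525%.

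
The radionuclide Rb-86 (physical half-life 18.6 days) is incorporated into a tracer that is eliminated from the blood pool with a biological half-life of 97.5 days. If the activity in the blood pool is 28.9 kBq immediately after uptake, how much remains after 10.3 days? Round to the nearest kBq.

1/t_eff = 1/t_phys + 1/t_biol = 1/18.6 + 1/97.5 = 0.06402 per day.
t_eff = 18.6 × 97.5 / (18.6 + 97.5) ≈ 15.62 days.
Remaining = 28.9 × (1/2)^(10.3/15.62) = 28.9 × (1/2)^0.6594 ≈ 18.298 kBq.

18 kBq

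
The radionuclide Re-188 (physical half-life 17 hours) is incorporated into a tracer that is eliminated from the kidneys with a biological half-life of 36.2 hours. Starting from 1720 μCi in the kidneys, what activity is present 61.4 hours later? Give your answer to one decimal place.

1/t_eff = 1/t_phys + 1/t_biol = 1/17 + 1/36.2 = 0.086448 per hour.
t_eff = 17 × 36.2 / (17 + 36.2) ≈ 11.568 hours.
Remaining = 1720 × (1/2)^(61.4/11.568) = 1720 × (1/2)^5.3079 ≈ 43.42 μCi.

43.4 μCi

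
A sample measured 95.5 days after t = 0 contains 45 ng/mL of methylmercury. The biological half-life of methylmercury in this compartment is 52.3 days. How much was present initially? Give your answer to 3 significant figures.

160 ng/mL

Number of half-lives elapsed: n = 95.5/52.3 ≈ 1.826.
A₀ = A × 2^n = 45 × 2^1.826 = 45 × 3.5455 ≈ 159.55 ng/mL.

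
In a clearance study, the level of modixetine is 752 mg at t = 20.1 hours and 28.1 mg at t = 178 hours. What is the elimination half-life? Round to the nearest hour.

33 hours

Over Δt = 178 − 20.1 = 157.9 hours, the level fell by a factor of 752/28.1 ≈ 26.762.
n = log₂(26.762) ≈ 4.7421 half-lives, so t½ = 157.9/4.7421 ≈ 33.298 hours.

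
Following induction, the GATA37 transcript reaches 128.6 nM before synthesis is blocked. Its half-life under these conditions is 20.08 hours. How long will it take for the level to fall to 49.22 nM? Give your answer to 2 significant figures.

28 hours

Fraction remaining = 49.22/128.6 ≈ 0.38274.
n = log₂(128.6/49.22) = ln(2.6128)/ln 2 ≈ 1.3856 half-lives.
t = n × t½ = 1.3856 × 20.08 ≈ 27.822 hours.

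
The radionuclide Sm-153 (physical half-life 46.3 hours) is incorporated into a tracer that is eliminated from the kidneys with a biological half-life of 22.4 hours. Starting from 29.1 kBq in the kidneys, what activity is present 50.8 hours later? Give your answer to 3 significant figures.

1/t_eff = 1/t_phys + 1/t_biol = 1/46.3 + 1/22.4 = 0.066241 per hour.
t_eff = 46.3 × 22.4 / (46.3 + 22.4) ≈ 15.096 hours.
Remaining = 29.1 × (1/2)^(50.8/15.096) = 29.1 × (1/2)^3.365 ≈ 2.8243 kBq.

2.82 kBq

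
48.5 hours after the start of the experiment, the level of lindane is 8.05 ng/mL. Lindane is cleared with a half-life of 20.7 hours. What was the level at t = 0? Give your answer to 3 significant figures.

40.8 ng/mL

Number of half-lives elapsed: n = 48.5/20.7 ≈ 2.343.
A₀ = A × 2^n = 8.05 × 2^2.343 = 8.05 × 5.0735 ≈ 40.842 ng/mL.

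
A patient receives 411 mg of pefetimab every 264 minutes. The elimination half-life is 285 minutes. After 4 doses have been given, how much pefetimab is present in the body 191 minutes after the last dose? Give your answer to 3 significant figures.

The 4 doses were given 983, 719, 455, 191 minutes ago.
Total = 411·(1/2)^(983/285) + 411·(1/2)^(719/285) + 411·(1/2)^(455/285) + 411·(1/2)^(191/285)
      = 37.632 + 71.516 + 135.91 + 258.28 ≈ 503.34 mg.

503 mg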